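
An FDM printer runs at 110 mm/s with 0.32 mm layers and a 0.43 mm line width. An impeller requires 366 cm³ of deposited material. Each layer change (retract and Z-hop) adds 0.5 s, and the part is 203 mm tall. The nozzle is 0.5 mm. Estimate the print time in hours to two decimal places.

Extrusion cross-section = 0.32 × 0.43, so 0.1376 mm².
Path length: 366000 mm³ / 0.1376 mm² → 2659883.7 mm.
Time extruding = 2659883.7 / 110, so 24180.8 s.
Layers = ⌈203/0.32⌉ = 635.
Non-print overhead: 635 × 0.5 → 317.5 s.
Total = 24180.8 + 317.5 = 24498.3 s = 6.81 hours.

6.81 hours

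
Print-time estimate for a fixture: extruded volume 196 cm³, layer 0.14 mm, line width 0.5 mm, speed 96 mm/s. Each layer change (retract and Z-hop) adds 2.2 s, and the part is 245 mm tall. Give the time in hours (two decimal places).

Extrusion cross-section = 0.14 × 0.5 = 0.07 mm².
Total extruded path = 196000/0.07 = 2800000 mm.
Extrusion time: 2800000 / 96 → 29166.7 s.
Layers = ⌈245/0.14⌉ = 1750.
Z-hop total: 1750 × 2.2 → 3850 s.
Total = 29166.7 + 3850 = 33016.7 s = 9.17 hours.

9.17 hours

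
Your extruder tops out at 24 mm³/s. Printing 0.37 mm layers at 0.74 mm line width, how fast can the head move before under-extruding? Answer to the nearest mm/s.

88 mm/s

A = 0.37 × 0.74, so 0.2738 mm².
Max speed = 24 / 0.2738 = 87.66 ≈ 88 mm/s.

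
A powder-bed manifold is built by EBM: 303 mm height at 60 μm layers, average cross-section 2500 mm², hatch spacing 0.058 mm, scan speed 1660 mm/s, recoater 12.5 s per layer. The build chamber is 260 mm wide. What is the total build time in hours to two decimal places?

53.96 hours

Number of layers: 303 / 0.06 → 5050 (rounded up).
Per-layer scan distance: 2500 / 0.058 → 43103.4 mm.
Beam time per layer = 43103.4 / 1660, so 25.9659 s.
Time per layer = 25.9659 + 12.5 = 38.4659 s.
Build time = 5050 × 38.4659 = 194252.795 s = 53.96 hours.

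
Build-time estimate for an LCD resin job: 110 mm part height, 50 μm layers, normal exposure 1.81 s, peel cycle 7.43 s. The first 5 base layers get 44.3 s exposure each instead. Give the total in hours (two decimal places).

5.71 hours

Layer count = ceil(110 / 0.05) = 2200.
Base layers = 5 × (44.3 + 7.43), so 258.65 s.
Normal layers: 2195 × (1.81 + 7.43) → 20281.8 s.
Total = 258.65 + 20281.8 = 20540.45 s = 5.71 hours.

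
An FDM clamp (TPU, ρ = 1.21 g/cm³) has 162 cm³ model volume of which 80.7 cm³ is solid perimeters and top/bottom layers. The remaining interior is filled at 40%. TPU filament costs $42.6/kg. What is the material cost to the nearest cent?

$5.84

Interior volume = 162 − 80.7 = 81.3 cm³.
Deposited infill = 0.40 × 81.3 = 32.52 cm³.
Total printed volume = 80.7 + 32.52 = 113.22 cm³.
Mass = 113.22 × 1.21, so 136.9962 g.
At $42.6/kg: 136.9962/1000 × 42.6 = $5.84.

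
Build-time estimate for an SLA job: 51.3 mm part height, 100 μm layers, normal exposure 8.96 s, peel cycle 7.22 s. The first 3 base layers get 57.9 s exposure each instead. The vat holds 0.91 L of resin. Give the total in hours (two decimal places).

Number of layers: 51.3 / 0.1 → 513 (rounded up).
Bottom layers = 3 × (57.9 + 7.22) = 195.36 s.
Regular layers = 510 × (8.96 + 7.22), so 8251.8 s.
Total = 195.36 + 8251.8 = 8447.16 s = 2.35 hours.

2.35 hours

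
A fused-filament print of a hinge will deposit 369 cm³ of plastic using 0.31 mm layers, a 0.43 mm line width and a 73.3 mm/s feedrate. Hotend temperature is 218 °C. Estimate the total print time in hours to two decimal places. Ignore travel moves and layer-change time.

Line area = 0.31 × 0.43, so 0.1333 mm².
Total extruded path = 369000/0.1333 = 2768192 mm.
Extrusion time = 2768192 / 73.3 = 37765.2 s.
In the requested units: 37765.2 s = 10.49 hours.

10.49 hours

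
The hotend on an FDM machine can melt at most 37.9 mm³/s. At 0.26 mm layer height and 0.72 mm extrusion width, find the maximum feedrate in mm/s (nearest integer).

202 mm/s

Bead cross-section: 0.26 × 0.72 → 0.1872 mm².
v_max = Q/A = 37.9/0.1872 = 202.46 mm/s → 202 mm/s.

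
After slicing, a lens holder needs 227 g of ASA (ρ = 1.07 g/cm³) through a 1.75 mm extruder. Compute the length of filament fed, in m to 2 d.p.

88.20 m

Extruded volume: 227/1.07 = 212.1495 cm³ (212149.5 mm³).
Filament cross-section = π × (1.75/2)² = 2.4053 mm².
L = V/A = 212149.5/2.4053 = 88200.85 mm → 88.20 m.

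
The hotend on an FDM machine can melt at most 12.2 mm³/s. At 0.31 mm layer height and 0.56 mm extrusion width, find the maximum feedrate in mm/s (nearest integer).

Extrusion cross-section = 0.31 × 0.56, so 0.1736 mm².
v_max = Q/A = 12.2/0.1736 = 70.28 mm/s → 70 mm/s.

70 mm/s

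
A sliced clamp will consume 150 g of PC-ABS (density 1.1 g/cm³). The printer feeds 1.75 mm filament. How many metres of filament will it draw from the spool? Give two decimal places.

Volume = 150 g / 1.1 g·cm⁻³ = 136.3636 cm³ = 136363.6 mm³.
Cross-section of 1.75 mm filament: π·(1.75/2)² = 2.4053 mm².
Length = 136363.6 / 2.4053 = 56692.97 mm = 56.69 m.

56.69 m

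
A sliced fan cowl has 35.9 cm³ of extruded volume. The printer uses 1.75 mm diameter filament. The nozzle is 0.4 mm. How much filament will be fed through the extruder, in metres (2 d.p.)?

14.93 m

Filament cross-section = π × (1.75/2)² = 2.4053 mm².
L = 35900 mm³ / 2.4053 mm² = 14925.37 mm, i.e. 14.93 m.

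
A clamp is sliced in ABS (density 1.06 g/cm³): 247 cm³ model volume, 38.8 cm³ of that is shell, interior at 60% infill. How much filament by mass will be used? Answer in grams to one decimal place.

Infill region = 247 − 38.8, so 208.2 cm³.
Infill volume = 0.60 × 208.2, so 124.92 cm³.
Total printed volume = 38.8 + 124.92, so 163.72 cm³.
Mass = 163.72 × 1.06 = 173.5432 g.

173.5 g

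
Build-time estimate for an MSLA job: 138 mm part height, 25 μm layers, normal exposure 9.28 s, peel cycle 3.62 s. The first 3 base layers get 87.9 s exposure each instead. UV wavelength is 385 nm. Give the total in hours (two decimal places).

Number of layers: 138 / 0.025 → 5520 (rounded up).
Bottom layers = 3 × (87.9 + 3.62), so 274.56 s.
Remaining layers = 5517 × (9.28 + 3.62) = 71169.3 s.
Sum: 274.56 + 71169.3 = 71443.86 s → 19.85 hours.

19.85 hours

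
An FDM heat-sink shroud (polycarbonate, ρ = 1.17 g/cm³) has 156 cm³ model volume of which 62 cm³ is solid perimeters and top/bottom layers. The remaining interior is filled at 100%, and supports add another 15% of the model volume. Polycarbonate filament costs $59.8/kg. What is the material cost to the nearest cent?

$12.55

Infill region = 156 − 62, so 94 cm³.
Deposited infill = 1.00 × 94 = 94 cm³.
Support: 0.15 × 156 → 23.4 cm³.
Deposited volume = 62 + 94 + 23.4, so 179.4 cm³.
Mass = 179.4 × 1.17, so 209.898 g.
At $59.8/kg: 209.898/1000 × 59.8 = $12.55.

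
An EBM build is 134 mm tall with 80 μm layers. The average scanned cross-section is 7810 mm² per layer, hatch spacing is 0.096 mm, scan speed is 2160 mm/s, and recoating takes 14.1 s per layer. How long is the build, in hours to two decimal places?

Layers = ⌈134/0.08⌉ = 1675.
Scan path per layer = 7810 / 0.096, so 81354.2 mm.
Beam time per layer = 81354.2 / 2160 = 37.664 s.
Layer cycle = 37.664 + 14.1 = 51.764 s.
Total: 1675 × 51.764 s = 86704.7 s → 24.08 hours.

24.08 hours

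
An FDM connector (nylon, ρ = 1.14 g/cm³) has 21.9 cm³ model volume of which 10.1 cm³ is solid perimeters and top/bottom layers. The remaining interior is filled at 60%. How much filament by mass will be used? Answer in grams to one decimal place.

19.6 g

Volume inside the shell = 21.9 − 10.1, so 11.8 cm³.
Infill volume: 0.60 × 11.8 → 7.08 cm³.
Total extruded = 10.1 + 7.08, so 17.18 cm³.
Mass = 17.18 × 1.14, so 19.5852 g.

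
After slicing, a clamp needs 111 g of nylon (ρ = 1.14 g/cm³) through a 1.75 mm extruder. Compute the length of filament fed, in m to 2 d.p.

40.48 m

Extruded volume: 111/1.14 = 97.3684 cm³ (97368.4 mm³).
Cross-section of 1.75 mm filament: π·(1.75/2)² = 2.4053 mm².
L = V/A = 97368.4/2.4053 = 40480.77 mm → 40.48 m.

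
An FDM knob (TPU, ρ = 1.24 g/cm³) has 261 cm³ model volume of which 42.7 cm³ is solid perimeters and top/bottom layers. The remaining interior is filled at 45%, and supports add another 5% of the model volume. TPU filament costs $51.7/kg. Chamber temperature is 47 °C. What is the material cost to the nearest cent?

Infill region: 261 − 42.7 → 218.3 cm³.
Infill deposited: 0.45 × 218.3 → 98.235 cm³.
Support: 0.05 × 261 → 13.05 cm³.
Total printed volume: 42.7 + 98.235 + 13.05 → 153.985 cm³.
Mass: 153.985 × 1.24 → 190.9414 g.
Cost = 190.9414 g / 1000 × $51.7/kg = $9.87.

$9.87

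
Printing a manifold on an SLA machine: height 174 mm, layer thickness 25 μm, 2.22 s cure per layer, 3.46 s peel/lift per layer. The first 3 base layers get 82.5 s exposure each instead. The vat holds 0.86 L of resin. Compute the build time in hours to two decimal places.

Layer count = ceil(174 / 0.025) = 6960.
Bottom layers = 3 × (82.5 + 3.46), so 257.88 s.
Remaining layers = 6957 × (2.22 + 3.46), so 39515.76 s.
Sum: 257.88 + 39515.76 = 39773.64 s → 11.05 hours.

11.05 hours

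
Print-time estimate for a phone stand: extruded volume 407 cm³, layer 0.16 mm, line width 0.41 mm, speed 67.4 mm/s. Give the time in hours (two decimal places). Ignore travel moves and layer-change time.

25.57 hours

Extrusion cross-section: 0.16 × 0.41 → 0.0656 mm².
Total extruded path = 407000/0.0656 = 6204268.3 mm.
Extrusion time: 6204268.3 / 67.4 → 92051.5 s.
92051.5 s = 25.57 hours.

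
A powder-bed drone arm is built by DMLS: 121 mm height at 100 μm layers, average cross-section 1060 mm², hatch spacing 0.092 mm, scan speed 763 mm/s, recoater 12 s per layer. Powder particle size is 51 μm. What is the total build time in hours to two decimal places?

Layer count = ceil(121 / 0.1) = 1210.
Per-layer scan distance: 1060 / 0.092 → 11521.7 mm.
Laser time per layer = 11521.7 / 763, so 15.1005 s.
Layer cycle = 15.1005 + 12, so 27.1005 s.
1210 layers × 27.1005 s/layer = 32791.605 s, i.e. 9.11 hours.

9.11 hours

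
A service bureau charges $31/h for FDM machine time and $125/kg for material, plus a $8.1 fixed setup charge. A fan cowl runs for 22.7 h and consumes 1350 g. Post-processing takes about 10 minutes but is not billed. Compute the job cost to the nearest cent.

Time charge = 31 × 22.7, so $703.70.
Material cost = 125 × 1350/1000, so $168.75.
Total = 703.70 + 168.75 + 8.1 = $880.55.

$880.55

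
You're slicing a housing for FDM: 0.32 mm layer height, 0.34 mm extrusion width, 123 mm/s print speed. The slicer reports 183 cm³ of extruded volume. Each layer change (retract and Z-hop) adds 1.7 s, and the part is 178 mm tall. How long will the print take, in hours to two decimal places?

4.06 hours

Bead cross-section = 0.32 × 0.34 = 0.1088 mm².
Path length: 183000 mm³ / 0.1088 mm² → 1681985.3 mm.
Time extruding = 1681985.3 / 123, so 13674.7 s.
Number of layers: 178 / 0.32 → 557 (rounded up).
Layer-change overhead = 557 × 1.7, so 946.9 s.
Altogether 13674.7 + 946.9 = 14621.6 s, i.e. 4.06 hours.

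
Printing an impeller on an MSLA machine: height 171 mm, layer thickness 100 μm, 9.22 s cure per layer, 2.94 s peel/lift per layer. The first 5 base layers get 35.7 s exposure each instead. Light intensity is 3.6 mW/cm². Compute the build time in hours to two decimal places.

Layers = ⌈171/0.1⌉ = 1710.
Burn-in layers = 5 × (35.7 + 2.94) = 193.2 s.
Remaining layers = 1705 × (9.22 + 2.94) = 20732.8 s.
Total = 193.2 + 20732.8 = 20926 s = 5.81 hours.

5.81 hours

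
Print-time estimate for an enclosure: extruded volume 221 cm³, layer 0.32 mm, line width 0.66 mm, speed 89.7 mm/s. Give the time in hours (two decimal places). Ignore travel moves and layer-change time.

Line area: 0.32 × 0.66 → 0.2112 mm².
Total extruded path = 221000/0.2112 = 1046401.5 mm.
Extrusion time = 1046401.5 / 89.7 = 11665.6 s.
11665.6 s = 3.24 hours.

3.24 hours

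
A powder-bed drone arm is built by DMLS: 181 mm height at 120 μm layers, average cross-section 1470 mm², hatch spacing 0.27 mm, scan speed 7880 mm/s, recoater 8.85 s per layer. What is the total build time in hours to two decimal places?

Layers = ⌈181/0.12⌉ = 1509.
Scan path per layer: 1470 / 0.27 → 5444.4 mm.
Per-layer scan time: 5444.4 / 7880 → 0.6909 s.
Time per layer = 0.6909 + 8.85 = 9.5409 s.
Build time = 1509 × 9.5409 = 14397.2181 s = 4.00 hours.

4.00 hours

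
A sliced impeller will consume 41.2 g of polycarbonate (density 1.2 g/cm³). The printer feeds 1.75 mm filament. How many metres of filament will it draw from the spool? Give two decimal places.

14.27 m

Volume = 41.2 g / 1.2 g·cm⁻³ = 34.3333 cm³ = 34333.3 mm³.
A = π r² = π × 0.875² = 2.4053 mm².
L = V/A = 34333.3/2.4053 = 14274.02 mm → 14.27 m.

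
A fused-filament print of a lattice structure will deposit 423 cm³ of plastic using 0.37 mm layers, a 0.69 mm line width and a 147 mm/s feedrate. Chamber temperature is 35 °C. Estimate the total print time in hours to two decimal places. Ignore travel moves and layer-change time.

Line area = 0.37 × 0.69 = 0.2553 mm².
Toolpath length = 423 cm³ / 0.2553 mm² = 423000 / 0.2553 = 1656874.3 mm.
Time extruding = 1656874.3 / 147, so 11271.3 s.
In the requested units: 11271.3 s = 3.13 hours.

3.13 hours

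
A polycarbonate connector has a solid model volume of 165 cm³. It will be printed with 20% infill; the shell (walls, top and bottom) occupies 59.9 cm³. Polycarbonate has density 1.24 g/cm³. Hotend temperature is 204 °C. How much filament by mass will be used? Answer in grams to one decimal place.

100.3 g

Interior volume = 165 − 59.9 = 105.1 cm³.
Infill deposited = 0.20 × 105.1 = 21.02 cm³.
Total printed volume: 59.9 + 21.02 → 80.92 cm³.
Mass = 80.92 × 1.24, so 100.3408 g.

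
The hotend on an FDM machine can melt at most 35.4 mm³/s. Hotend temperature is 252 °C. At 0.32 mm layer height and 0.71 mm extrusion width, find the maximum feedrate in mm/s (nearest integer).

156 mm/s

Bead cross-section = 0.32 × 0.71, so 0.2272 mm².
Max speed = 35.4 / 0.2272 = 155.81 ≈ 156 mm/s.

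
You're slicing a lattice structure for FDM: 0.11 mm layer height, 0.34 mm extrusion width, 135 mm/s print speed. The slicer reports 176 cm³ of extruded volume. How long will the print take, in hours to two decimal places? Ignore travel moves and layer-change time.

9.68 hours

Extrusion cross-section = 0.11 × 0.34, so 0.0374 mm².
Path length: 176000 mm³ / 0.0374 mm² → 4705882.4 mm.
Print-move time: 4705882.4 / 135 → 34858.4 s.
34858.4 s = 9.68 hours.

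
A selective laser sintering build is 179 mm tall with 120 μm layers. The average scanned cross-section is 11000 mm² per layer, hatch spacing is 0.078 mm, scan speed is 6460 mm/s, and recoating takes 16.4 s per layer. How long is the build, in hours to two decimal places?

Layers = ⌈179/0.12⌉ = 1492.
Per-layer scan distance: 11000 / 0.078 → 141025.6 mm.
Per-layer scan time = 141025.6 / 6460 = 21.8306 s.
Time per layer: 21.8306 + 16.4 → 38.2306 s.
Build time = 1492 × 38.2306 = 57040.0552 s = 15.84 hours.

15.84 hours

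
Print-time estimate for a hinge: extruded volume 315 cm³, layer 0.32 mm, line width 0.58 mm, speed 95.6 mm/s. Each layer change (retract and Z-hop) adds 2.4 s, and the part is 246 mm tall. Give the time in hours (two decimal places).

Extrusion cross-section: 0.32 × 0.58 → 0.1856 mm².
Toolpath length = 315 cm³ / 0.1856 mm² = 315000 / 0.1856 = 1697198.3 mm.
Time extruding: 1697198.3 / 95.6 → 17753.1 s.
Layer count = ceil(246 / 0.32) = 769.
Layer-change overhead: 769 × 2.4 → 1845.6 s.
Total = 17753.1 + 1845.6 = 19598.7 s = 5.44 hours.

5.44 hours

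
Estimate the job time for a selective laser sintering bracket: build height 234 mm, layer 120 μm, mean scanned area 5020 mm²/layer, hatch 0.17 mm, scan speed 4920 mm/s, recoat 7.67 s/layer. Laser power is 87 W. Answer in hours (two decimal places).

Layers = ⌈234/0.12⌉ = 1950.
Hatch length per layer: 5020 / 0.17 → 29529.4 mm.
Per-layer scan time = 29529.4 / 4920 = 6.0019 s.
Layer cycle = 6.0019 + 7.67 = 13.6719 s.
Build time = 1950 × 13.6719 = 26660.205 s = 7.41 hours.

7.41 hours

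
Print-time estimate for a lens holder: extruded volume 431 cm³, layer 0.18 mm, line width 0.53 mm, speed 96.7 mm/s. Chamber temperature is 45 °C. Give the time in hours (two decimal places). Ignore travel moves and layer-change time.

12.98 hours

Line area = 0.18 × 0.53 = 0.0954 mm².
Path length: 431000 mm³ / 0.0954 mm² → 4517819.7 mm.
Time extruding = 4517819.7 / 96.7 = 46720 s.
Converting: 46720 s = 12.98 hours.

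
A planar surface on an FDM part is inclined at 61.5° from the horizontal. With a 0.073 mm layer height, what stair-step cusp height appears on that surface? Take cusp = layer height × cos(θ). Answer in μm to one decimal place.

cos(61.5°) = 0.4772, so cusp = 0.073 × 0.4772 = 0.034836 mm → 34.8 μm.

34.8 μm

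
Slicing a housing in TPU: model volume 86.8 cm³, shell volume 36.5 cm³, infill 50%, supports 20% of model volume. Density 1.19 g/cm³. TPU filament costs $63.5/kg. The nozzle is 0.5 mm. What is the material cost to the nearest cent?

Interior volume = 86.8 − 36.5, so 50.3 cm³.
Infill deposited = 0.50 × 50.3, so 25.15 cm³.
Support = 0.20 × 86.8, so 17.36 cm³.
Deposited volume: 36.5 + 25.15 + 17.36 → 79.01 cm³.
Mass = 79.01 × 1.19, so 94.0219 g.
At $63.5/kg: 94.0219/1000 × 63.5 = $5.97.

$5.97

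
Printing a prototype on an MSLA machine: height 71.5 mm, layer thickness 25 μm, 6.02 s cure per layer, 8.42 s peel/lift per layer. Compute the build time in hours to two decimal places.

11.47 hours

Layer count = ceil(71.5 / 0.025) = 2860.
Per-layer time = 6.02 + 8.42 = 14.44 s.
Build time: 2860 × 14.44 s = 41298.4 s, i.e. 11.47 hours.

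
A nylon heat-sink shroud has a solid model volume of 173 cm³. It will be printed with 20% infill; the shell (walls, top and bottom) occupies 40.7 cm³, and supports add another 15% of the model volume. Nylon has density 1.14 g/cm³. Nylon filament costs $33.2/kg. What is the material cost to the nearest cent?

$3.52

Volume inside the shell = 173 − 40.7 = 132.3 cm³.
Deposited infill = 0.20 × 132.3 = 26.46 cm³.
Support = 0.15 × 173 = 25.95 cm³.
Total extruded = 40.7 + 26.46 + 25.95 = 93.11 cm³.
Mass = 93.11 × 1.14, so 106.1454 g.
At $33.2/kg: 106.1454/1000 × 33.2 = $3.52.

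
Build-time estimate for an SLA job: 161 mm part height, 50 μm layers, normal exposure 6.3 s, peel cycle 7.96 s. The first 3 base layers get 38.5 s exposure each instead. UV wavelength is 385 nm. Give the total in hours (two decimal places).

12.78 hours

Number of layers: 161 / 0.05 → 3220 (rounded up).
Bottom layers = 3 × (38.5 + 7.96), so 139.38 s.
Regular layers = 3217 × (6.3 + 7.96), so 45874.42 s.
Total = 139.38 + 45874.42 = 46013.8 s = 12.78 hours.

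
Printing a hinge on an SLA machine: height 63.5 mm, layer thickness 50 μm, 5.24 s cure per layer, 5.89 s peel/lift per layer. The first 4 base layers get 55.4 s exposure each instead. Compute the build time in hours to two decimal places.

Number of layers: 63.5 / 0.05 → 1270 (rounded up).
Bottom layers: 4 × (55.4 + 5.89) → 245.16 s.
Regular layers = 1266 × (5.24 + 5.89) = 14090.58 s.
Total = 245.16 + 14090.58 = 14335.74 s = 3.98 hours.

3.98 hours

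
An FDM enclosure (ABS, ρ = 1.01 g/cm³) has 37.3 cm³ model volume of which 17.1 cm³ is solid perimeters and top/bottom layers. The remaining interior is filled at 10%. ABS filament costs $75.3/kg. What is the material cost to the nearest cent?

Infill region = 37.3 − 17.1, so 20.2 cm³.
Deposited infill = 0.10 × 20.2, so 2.02 cm³.
Deposited volume: 17.1 + 2.02 → 19.12 cm³.
Mass = 19.12 × 1.01, so 19.3112 g.
Cost = 19.3112 g / 1000 × $75.3/kg = $1.45.

$1.45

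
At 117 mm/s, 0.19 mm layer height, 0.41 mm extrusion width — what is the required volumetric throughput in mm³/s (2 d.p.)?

9.11

A = 0.19 × 0.41, so 0.0779 mm².
Volumetric flow = 117 × 0.0779 = 9.11 mm³/s.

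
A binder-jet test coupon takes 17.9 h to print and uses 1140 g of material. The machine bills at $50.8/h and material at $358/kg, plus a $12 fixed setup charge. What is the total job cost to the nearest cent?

$1329.44

Machine cost: 50.8 × 17.9 → $909.32.
Material cost = 358 × 1140/1000, so $408.12.
Total = 909.32 + 408.12 + 12 = $1329.44.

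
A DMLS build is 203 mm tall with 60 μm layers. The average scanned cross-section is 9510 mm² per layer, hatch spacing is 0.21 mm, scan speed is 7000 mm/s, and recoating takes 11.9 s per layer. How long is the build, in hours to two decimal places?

17.27 hours

Number of layers: 203 / 0.06 → 3384 (rounded up).
Per-layer scan distance: 9510 / 0.21 → 45285.7 mm.
Laser time per layer = 45285.7 / 7000 = 6.4694 s.
Time per layer: 6.4694 + 11.9 → 18.3694 s.
3384 layers × 18.3694 s/layer = 62162.0496 s, i.e. 17.27 hours.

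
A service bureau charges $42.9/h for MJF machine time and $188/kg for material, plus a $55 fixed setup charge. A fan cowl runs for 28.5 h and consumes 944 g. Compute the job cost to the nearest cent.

Machine-time cost = 42.9 × 28.5, so $1222.65.
Material charge = 188 × 944/1000 = $177.472.
Total = 1222.65 + 177.472 + 55 = 1455.122 ≈ $1455.12.

$1455.12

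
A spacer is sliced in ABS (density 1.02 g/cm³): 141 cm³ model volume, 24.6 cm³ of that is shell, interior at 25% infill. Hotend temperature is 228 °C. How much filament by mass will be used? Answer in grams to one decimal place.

54.8 g

Infill region = 141 − 24.6, so 116.4 cm³.
Infill volume = 0.25 × 116.4, so 29.1 cm³.
Total extruded: 24.6 + 29.1 → 53.7 cm³.
Mass: 53.7 × 1.02 → 54.774 g.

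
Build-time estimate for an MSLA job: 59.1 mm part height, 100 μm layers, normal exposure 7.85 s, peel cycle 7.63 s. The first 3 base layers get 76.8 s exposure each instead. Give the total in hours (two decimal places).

2.60 hours

Number of layers: 59.1 / 0.1 → 591 (rounded up).
Base layers = 3 × (76.8 + 7.63), so 253.29 s.
Normal layers = 588 × (7.85 + 7.63) = 9102.24 s.
Sum: 253.29 + 9102.24 = 9355.53 s → 2.60 hours.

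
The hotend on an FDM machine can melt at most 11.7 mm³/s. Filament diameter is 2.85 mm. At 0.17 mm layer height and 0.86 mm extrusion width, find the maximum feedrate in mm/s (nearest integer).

A: 0.17 × 0.86 → 0.1462 mm².
Max speed = 11.7 / 0.1462 = 80.03 ≈ 80 mm/s.

80 mm/s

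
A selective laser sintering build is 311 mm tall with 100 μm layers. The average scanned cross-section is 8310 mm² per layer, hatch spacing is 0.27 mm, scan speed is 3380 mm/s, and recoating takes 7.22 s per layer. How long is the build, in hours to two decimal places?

Layers = ⌈311/0.1⌉ = 3110.
Scan path per layer = 8310 / 0.27 = 30777.8 mm.
Laser time per layer = 30777.8 / 3380, so 9.1059 s.
Time per layer = 9.1059 + 7.22, so 16.3259 s.
Total: 3110 × 16.3259 s = 50773.549 s → 14.10 hours.

14.10 hours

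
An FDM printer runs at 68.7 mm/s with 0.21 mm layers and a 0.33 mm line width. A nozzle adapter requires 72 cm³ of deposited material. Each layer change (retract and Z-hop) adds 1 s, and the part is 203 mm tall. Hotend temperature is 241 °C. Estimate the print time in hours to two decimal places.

4.47 hours

Line area: 0.21 × 0.33 → 0.0693 mm².
Toolpath length = 72 cm³ / 0.0693 mm² = 72000 / 0.0693 = 1038961 mm.
Print-move time: 1038961 / 68.7 → 15123.2 s.
Number of layers: 203 / 0.21 → 967 (rounded up).
Non-print overhead: 967 × 1 → 967 s.
Altogether 15123.2 + 967 = 16090.2 s, i.e. 4.47 hours.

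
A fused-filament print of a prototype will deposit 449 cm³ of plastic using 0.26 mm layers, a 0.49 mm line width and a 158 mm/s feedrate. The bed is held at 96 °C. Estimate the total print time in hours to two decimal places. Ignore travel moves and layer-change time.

6.20 hours

Bead cross-section = 0.26 × 0.49 = 0.1274 mm².
Path length: 449000 mm³ / 0.1274 mm² → 3524332.8 mm.
Extrusion time = 3524332.8 / 158 = 22305.9 s.
22305.9 s = 6.20 hours.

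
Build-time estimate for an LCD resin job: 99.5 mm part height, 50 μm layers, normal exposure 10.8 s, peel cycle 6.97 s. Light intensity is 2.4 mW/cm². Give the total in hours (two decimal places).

Number of layers: 99.5 / 0.05 → 1990 (rounded up).
Cycle time = 10.8 + 6.97, so 17.77 s.
Build time: 1990 × 17.77 s = 35362.3 s, i.e. 9.82 hours.

9.82 hours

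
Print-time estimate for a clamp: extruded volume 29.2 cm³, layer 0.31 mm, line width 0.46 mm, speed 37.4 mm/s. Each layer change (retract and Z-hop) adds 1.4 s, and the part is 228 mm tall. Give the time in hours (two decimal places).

Extrusion cross-section = 0.31 × 0.46, so 0.1426 mm².
Total extruded path = 29200/0.1426 = 204768.6 mm.
Time extruding = 204768.6 / 37.4, so 5475.1 s.
Layer count = ceil(228 / 0.31) = 736.
Layer-change overhead = 736 × 1.4, so 1030.4 s.
Total = 5475.1 + 1030.4 = 6505.5 s = 1.81 hours.

1.81 hours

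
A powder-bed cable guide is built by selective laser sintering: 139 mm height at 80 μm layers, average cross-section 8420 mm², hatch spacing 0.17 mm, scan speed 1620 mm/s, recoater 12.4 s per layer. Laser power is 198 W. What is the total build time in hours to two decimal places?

Layer count = ceil(139 / 0.08) = 1738.
Per-layer scan distance = 8420 / 0.17 = 49529.4 mm.
Laser time per layer = 49529.4 / 1620 = 30.5737 s.
Time per layer = 30.5737 + 12.4, so 42.9737 s.
Total: 1738 × 42.9737 s = 74688.2906 s → 20.75 hours.

20.75 hours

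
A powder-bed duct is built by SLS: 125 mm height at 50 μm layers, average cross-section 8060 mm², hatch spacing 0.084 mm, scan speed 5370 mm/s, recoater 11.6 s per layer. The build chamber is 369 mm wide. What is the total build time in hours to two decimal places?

Layer count = ceil(125 / 0.05) = 2500.
Hatch length per layer = 8060 / 0.084 = 95952.4 mm.
Per-layer scan time: 95952.4 / 5370 → 17.8682 s.
Layer cycle = 17.8682 + 11.6, so 29.4682 s.
Build time = 2500 × 29.4682 = 73670.5 s = 20.46 hours.

20.46 hours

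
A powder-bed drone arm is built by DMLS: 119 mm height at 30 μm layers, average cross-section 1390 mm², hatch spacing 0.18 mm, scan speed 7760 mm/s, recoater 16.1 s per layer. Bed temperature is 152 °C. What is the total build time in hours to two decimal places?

18.84 hours

Number of layers: 119 / 0.03 → 3967 (rounded up).
Scan path per layer = 1390 / 0.18 = 7722.2 mm.
Scan time per layer: 7722.2 / 7760 → 0.9951 s.
Layer cycle = 0.9951 + 16.1, so 17.0951 s.
Build time = 3967 × 17.0951 = 67816.2617 s = 18.84 hours.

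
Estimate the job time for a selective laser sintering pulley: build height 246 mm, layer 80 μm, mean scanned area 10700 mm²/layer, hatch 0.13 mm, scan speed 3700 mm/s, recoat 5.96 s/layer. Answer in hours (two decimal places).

Layers = ⌈246/0.08⌉ = 3075.
Hatch length per layer = 10700 / 0.13 = 82307.7 mm.
Per-layer scan time = 82307.7 / 3700, so 22.2453 s.
Time per layer = 22.2453 + 5.96 = 28.2053 s.
3075 layers × 28.2053 s/layer = 86731.2975 s, i.e. 24.09 hours.

24.09 hours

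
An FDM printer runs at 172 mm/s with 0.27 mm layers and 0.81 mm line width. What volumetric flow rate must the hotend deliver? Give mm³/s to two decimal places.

37.62

Bead cross-section = 0.27 × 0.81, so 0.2187 mm².
Volumetric flow = 172 × 0.2187 = 37.62 mm³/s.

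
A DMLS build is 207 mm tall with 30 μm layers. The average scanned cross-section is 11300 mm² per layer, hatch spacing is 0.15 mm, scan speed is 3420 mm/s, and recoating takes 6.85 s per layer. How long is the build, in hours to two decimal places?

55.35 hours

Layer count = ceil(207 / 0.03) = 6900.
Scan path per layer = 11300 / 0.15 = 75333.3 mm.
Per-layer scan time = 75333.3 / 3420 = 22.0273 s.
Time per layer = 22.0273 + 6.85, so 28.8773 s.
Total: 6900 × 28.8773 s = 199253.37 s → 55.35 hours.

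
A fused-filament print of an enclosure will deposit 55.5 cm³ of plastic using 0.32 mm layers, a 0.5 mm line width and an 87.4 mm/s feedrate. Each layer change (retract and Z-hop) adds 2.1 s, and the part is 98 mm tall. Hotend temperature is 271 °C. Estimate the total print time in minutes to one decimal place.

Bead cross-section: 0.32 × 0.5 → 0.16 mm².
Path length: 55500 mm³ / 0.16 mm² → 346875 mm.
Extrusion time = 346875 / 87.4, so 3968.8 s.
Number of layers: 98 / 0.32 → 307 (rounded up).
Z-hop total = 307 × 2.1 = 644.7 s.
Altogether 3968.8 + 644.7 = 4613.5 s, i.e. 76.9 minutes.

76.9 minutes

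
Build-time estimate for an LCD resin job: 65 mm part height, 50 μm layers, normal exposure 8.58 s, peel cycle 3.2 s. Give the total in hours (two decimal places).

Number of layers: 65 / 0.05 → 1300 (rounded up).
Each layer takes = 8.58 + 3.2, so 11.78 s.
Build time: 1300 × 11.78 s = 15314 s, i.e. 4.25 hours.

4.25 hours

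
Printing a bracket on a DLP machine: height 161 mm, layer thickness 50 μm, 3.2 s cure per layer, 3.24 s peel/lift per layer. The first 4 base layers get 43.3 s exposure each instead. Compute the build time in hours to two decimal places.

Number of layers: 161 / 0.05 → 3220 (rounded up).
Burn-in layers: 4 × (43.3 + 3.24) → 186.16 s.
Remaining layers = 3216 × (3.2 + 3.24), so 20711.04 s.
Total = 186.16 + 20711.04 = 20897.2 s = 5.80 hours.

5.80 hours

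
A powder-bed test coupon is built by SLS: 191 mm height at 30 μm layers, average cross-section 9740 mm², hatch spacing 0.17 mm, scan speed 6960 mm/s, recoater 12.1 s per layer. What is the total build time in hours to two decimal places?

Layers = ⌈191/0.03⌉ = 6367.
Scan path per layer = 9740 / 0.17, so 57294.1 mm.
Per-layer scan time: 57294.1 / 6960 → 8.2319 s.
Per-layer time: 8.2319 + 12.1 → 20.3319 s.
Build time = 6367 × 20.3319 = 129453.2073 s = 35.96 hours.

35.96 hours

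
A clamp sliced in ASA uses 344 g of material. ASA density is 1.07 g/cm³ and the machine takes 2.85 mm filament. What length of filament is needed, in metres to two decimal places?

50.40 m

Extruded volume: 344/1.07 = 321.4953 cm³ (321495.3 mm³).
Cross-section of 2.85 mm filament: π·(2.85/2)² = 6.3794 mm².
Length = 321495.3 / 6.3794 = 50395.85 mm = 50.40 m.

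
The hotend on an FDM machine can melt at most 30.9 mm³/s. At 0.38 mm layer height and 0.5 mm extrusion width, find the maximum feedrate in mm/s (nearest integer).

163 mm/s

Extrusion cross-section = 0.38 × 0.5 = 0.19 mm².
v_max = Q/A = 30.9/0.19 = 162.63 mm/s → 163 mm/s.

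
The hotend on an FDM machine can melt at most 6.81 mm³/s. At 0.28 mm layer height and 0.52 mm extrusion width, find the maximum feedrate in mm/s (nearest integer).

47 mm/s

Bead cross-section: 0.28 × 0.52 → 0.1456 mm².
Max speed = 6.81 / 0.1456 = 46.77 ≈ 47 mm/s.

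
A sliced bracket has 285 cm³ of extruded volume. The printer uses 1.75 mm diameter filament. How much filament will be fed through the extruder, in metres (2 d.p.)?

A = π r² = π × 0.875² = 2.4053 mm².
L = 285000 mm³ / 2.4053 mm² = 118488.34 mm, i.e. 118.49 m.

118.49 m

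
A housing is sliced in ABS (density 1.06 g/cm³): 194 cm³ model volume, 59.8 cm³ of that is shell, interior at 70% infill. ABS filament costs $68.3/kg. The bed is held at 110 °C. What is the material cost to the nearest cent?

Volume inside the shell = 194 − 59.8 = 134.2 cm³.
Infill volume: 0.70 × 134.2 → 93.94 cm³.
Total extruded = 59.8 + 93.94 = 153.74 cm³.
Mass: 153.74 × 1.06 → 162.9644 g.
At $68.3/kg: 162.9644/1000 × 68.3 = $11.13.

$11.13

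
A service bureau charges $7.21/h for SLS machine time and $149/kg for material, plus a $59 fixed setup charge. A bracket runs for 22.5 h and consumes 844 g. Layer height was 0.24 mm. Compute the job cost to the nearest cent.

$346.98

Machine cost = 7.21 × 22.5 = $162.225.
Material charge = 149 × 844/1000 = $125.756.
Adding setup: 162.225 + 125.756 + 59 → 346.981 ≈ $346.98.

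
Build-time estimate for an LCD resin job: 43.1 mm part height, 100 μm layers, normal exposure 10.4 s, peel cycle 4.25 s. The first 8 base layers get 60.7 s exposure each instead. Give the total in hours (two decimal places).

1.87 hours

Number of layers: 43.1 / 0.1 → 431 (rounded up).
Burn-in layers: 8 × (60.7 + 4.25) → 519.6 s.
Normal layers = 423 × (10.4 + 4.25) = 6196.95 s.
Total = 519.6 + 6196.95 = 6716.55 s = 1.87 hours.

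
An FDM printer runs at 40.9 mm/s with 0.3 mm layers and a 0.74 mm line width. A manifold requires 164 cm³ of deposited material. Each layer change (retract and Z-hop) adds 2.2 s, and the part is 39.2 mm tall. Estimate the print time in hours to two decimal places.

Extrusion cross-section: 0.3 × 0.74 → 0.222 mm².
Path length: 164000 mm³ / 0.222 mm² → 738738.7 mm.
Time extruding = 738738.7 / 40.9 = 18062.1 s.
Number of layers: 39.2 / 0.3 → 131 (rounded up).
Z-hop total: 131 × 2.2 → 288.2 s.
Total = 18062.1 + 288.2 = 18350.3 s = 5.10 hours.

5.10 hours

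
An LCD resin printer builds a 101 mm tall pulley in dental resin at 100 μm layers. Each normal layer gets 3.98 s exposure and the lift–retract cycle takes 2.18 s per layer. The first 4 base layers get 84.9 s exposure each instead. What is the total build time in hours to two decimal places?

Layers = ⌈101/0.1⌉ = 1010.
Bottom layers: 4 × (84.9 + 2.18) → 348.32 s.
Normal layers = 1006 × (3.98 + 2.18) = 6196.96 s.
Sum: 348.32 + 6196.96 = 6545.28 s → 1.82 hours.

1.82 hours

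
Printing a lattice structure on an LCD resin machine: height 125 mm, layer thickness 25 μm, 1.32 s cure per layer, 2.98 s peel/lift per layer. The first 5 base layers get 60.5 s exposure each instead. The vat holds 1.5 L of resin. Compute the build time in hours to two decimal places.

Layer count = ceil(125 / 0.025) = 5000.
Bottom layers = 5 × (60.5 + 2.98) = 317.4 s.
Remaining layers = 4995 × (1.32 + 2.98), so 21478.5 s.
Total = 317.4 + 21478.5 = 21795.9 s = 6.05 hours.

6.05 hours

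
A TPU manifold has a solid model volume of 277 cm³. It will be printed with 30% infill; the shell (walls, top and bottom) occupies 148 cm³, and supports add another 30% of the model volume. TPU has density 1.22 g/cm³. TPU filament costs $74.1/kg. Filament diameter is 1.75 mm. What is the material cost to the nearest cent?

Volume inside the shell = 277 − 148 = 129 cm³.
Infill deposited = 0.30 × 129, so 38.7 cm³.
Support = 0.30 × 277, so 83.1 cm³.
Total extruded = 148 + 38.7 + 83.1 = 269.8 cm³.
Mass = 269.8 × 1.22 = 329.156 g.
At $74.1/kg: 329.156/1000 × 74.1 = $24.39.

$24.39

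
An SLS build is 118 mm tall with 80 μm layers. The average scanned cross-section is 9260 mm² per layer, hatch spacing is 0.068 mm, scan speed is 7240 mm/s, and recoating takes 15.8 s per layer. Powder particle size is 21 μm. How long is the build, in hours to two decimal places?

Layer count = ceil(118 / 0.08) = 1475.
Scan path per layer: 9260 / 0.068 → 136176.5 mm.
Per-layer scan time = 136176.5 / 7240, so 18.8089 s.
Time per layer: 18.8089 + 15.8 → 34.6089 s.
Total: 1475 × 34.6089 s = 51048.1275 s → 14.18 hours.

14.18 hours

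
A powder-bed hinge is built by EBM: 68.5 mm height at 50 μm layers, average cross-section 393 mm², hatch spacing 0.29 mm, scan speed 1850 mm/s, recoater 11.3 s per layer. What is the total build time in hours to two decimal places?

Layer count = ceil(68.5 / 0.05) = 1370.
Per-layer scan distance = 393 / 0.29 = 1355.2 mm.
Scan time per layer = 1355.2 / 1850, so 0.7325 s.
Layer cycle = 0.7325 + 11.3, so 12.0325 s.
Total: 1370 × 12.0325 s = 16484.525 s → 4.58 hours.

4.58 hours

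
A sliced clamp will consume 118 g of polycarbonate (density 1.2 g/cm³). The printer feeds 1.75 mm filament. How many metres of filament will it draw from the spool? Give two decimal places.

Extruded volume: 118/1.2 = 98.3333 cm³ (98333.3 mm³).
A = π r² = π × 0.875² = 2.4053 mm².
Length = 98333.3 / 2.4053 = 40881.93 mm = 40.88 m.

40.88 m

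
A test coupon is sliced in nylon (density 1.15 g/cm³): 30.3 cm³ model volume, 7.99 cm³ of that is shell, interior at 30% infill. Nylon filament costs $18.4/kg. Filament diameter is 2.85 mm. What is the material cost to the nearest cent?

$0.31

Interior volume: 30.3 − 7.99 → 22.31 cm³.
Infill volume: 0.30 × 22.31 → 6.693 cm³.
Deposited volume: 7.99 + 6.693 → 14.683 cm³.
Mass = 14.683 × 1.15 = 16.88545 g.
Cost = 16.88545 g / 1000 × $18.4/kg = $0.31.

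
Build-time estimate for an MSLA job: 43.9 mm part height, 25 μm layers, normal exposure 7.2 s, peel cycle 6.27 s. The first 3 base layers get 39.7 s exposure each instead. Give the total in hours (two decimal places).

Layers = ⌈43.9/0.025⌉ = 1756.
Burn-in layers = 3 × (39.7 + 6.27), so 137.91 s.
Remaining layers = 1753 × (7.2 + 6.27) = 23612.91 s.
Total = 137.91 + 23612.91 = 23750.82 s = 6.60 hours.

6.60 hours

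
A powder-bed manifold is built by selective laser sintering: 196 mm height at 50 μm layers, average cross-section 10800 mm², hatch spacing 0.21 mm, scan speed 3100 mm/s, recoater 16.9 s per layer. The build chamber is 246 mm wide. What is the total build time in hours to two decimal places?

Layers = ⌈196/0.05⌉ = 3920.
Hatch length per layer: 10800 / 0.21 → 51428.6 mm.
Scan time per layer = 51428.6 / 3100 = 16.5899 s.
Time per layer = 16.5899 + 16.9, so 33.4899 s.
Build time = 3920 × 33.4899 = 131280.408 s = 36.47 hours.

36.47 hours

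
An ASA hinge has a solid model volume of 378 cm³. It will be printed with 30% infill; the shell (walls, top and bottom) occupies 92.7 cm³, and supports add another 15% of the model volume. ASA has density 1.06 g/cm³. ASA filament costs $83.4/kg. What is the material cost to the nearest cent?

$20.77

Infill region: 378 − 92.7 → 285.3 cm³.
Infill deposited = 0.30 × 285.3, so 85.59 cm³.
Support = 0.15 × 378 = 56.7 cm³.
Total printed volume: 92.7 + 85.59 + 56.7 → 234.99 cm³.
Mass = 234.99 × 1.06 = 249.0894 g.
At $83.4/kg: 249.0894/1000 × 83.4 = $20.77.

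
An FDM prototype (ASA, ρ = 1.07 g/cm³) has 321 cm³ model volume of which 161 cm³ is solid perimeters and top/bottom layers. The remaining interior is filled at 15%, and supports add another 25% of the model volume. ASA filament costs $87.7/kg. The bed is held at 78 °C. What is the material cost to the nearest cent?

Interior volume = 321 − 161, so 160 cm³.
Deposited infill: 0.15 × 160 → 24 cm³.
Support = 0.25 × 321 = 80.25 cm³.
Deposited volume: 161 + 24 + 80.25 → 265.25 cm³.
Mass: 265.25 × 1.07 → 283.8175 g.
At $87.7/kg: 283.8175/1000 × 87.7 = $24.89.

$24.89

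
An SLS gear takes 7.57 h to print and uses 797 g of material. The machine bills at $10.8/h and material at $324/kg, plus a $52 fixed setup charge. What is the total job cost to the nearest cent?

Time charge = 10.8 × 7.57, so $81.756.
Feedstock cost: 324 × 797/1000 → $258.228.
Adding setup: 81.756 + 258.228 + 52 → 391.984 ≈ $391.98.

$391.98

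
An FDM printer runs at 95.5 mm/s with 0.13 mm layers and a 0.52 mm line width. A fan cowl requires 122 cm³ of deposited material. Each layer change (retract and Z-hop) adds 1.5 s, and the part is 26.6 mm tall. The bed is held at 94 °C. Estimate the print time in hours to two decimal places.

Extrusion cross-section: 0.13 × 0.52 → 0.0676 mm².
Toolpath length = 122 cm³ / 0.0676 mm² = 122000 / 0.0676 = 1804733.7 mm.
Time extruding = 1804733.7 / 95.5, so 18897.7 s.
Layer count = ceil(26.6 / 0.13) = 205.
Z-hop total = 205 × 1.5 = 307.5 s.
Total = 18897.7 + 307.5 = 19205.2 s = 5.33 hours.

5.33 hours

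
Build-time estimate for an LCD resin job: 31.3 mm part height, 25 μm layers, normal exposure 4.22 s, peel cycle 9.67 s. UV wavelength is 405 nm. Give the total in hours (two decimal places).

Layer count = ceil(31.3 / 0.025) = 1252.
Each layer takes = 4.22 + 9.67 = 13.89 s.
Build time: 1252 × 13.89 s = 17390.28 s, i.e. 4.83 hours.

4.83 hours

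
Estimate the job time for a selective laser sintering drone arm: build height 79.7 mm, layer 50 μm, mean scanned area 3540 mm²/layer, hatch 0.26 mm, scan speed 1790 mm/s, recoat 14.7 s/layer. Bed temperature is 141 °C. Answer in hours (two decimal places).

9.88 hours

Layer count = ceil(79.7 / 0.05) = 1594.
Hatch length per layer = 3540 / 0.26 = 13615.4 mm.
Scan time per layer = 13615.4 / 1790, so 7.6064 s.
Time per layer = 7.6064 + 14.7 = 22.3064 s.
Total: 1594 × 22.3064 s = 35556.4016 s → 9.88 hours.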